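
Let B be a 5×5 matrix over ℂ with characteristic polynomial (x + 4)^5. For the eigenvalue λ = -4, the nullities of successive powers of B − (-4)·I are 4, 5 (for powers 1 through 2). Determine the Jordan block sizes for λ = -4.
Block sizes for λ = -4: [2, 1, 1, 1]

From the dimensions of kernels of powers, the number of Jordan blocks of size at least j is d_j − d_{j−1} where d_j = dim ker(N^j) (with d_0 = 0). Computing the differences gives [4, 1].
The number of blocks of size exactly k is (#blocks of size ≥ k) − (#blocks of size ≥ k + 1), so the partition is: 3 block(s) of size 1, 1 block(s) of size 2.
In nonincreasing order the block sizes are [2, 1, 1, 1].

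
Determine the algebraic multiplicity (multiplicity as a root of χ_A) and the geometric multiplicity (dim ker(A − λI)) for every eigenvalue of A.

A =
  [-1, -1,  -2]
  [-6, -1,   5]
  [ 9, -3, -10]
λ = -4: alg = 3, geom = 1

Step 1 — factor the characteristic polynomial to read off the algebraic multiplicities:
  χ_A(x) = (x + 4)^3

Step 2 — compute geometric multiplicities via the rank-nullity identity g(λ) = n − rank(A − λI):
  rank(A − (-4)·I) = 2, so dim ker(A − (-4)·I) = n − 2 = 1

Summary:
  λ = -4: algebraic multiplicity = 3, geometric multiplicity = 1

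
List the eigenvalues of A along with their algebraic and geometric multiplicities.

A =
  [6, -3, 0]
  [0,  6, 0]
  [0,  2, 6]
λ = 6: alg = 3, geom = 2

Step 1 — factor the characteristic polynomial to read off the algebraic multiplicities:
  χ_A(x) = (x - 6)^3

Step 2 — compute geometric multiplicities via the rank-nullity identity g(λ) = n − rank(A − λI):
  rank(A − (6)·I) = 1, so dim ker(A − (6)·I) = n − 1 = 2

Summary:
  λ = 6: algebraic multiplicity = 3, geometric multiplicity = 2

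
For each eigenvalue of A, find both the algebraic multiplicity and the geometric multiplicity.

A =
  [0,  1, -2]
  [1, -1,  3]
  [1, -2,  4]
λ = 1: alg = 3, geom = 1

Step 1 — factor the characteristic polynomial to read off the algebraic multiplicities:
  χ_A(x) = (x - 1)^3

Step 2 — compute geometric multiplicities via the rank-nullity identity g(λ) = n − rank(A − λI):
  rank(A − (1)·I) = 2, so dim ker(A − (1)·I) = n − 2 = 1

Summary:
  λ = 1: algebraic multiplicity = 3, geometric multiplicity = 1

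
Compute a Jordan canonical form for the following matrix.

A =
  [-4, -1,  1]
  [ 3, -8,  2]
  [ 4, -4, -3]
J_3(-5)

The characteristic polynomial is
  det(x·I − A) = x^3 + 15*x^2 + 75*x + 125 = (x + 5)^3

Eigenvalues and multiplicities (the geometric multiplicity of λ is n − rank(A − λI), which equals the number of Jordan blocks for λ):
  λ = -5: algebraic multiplicity = 3, geometric multiplicity = 1

Determining the block sizes for each eigenvalue:
  λ = -5: one block (gm = 1), so the single block has size am = 3 → block sizes [3]

Assembling the blocks gives a Jordan form
J =
  [-5,  1,  0]
  [ 0, -5,  1]
  [ 0,  0, -5]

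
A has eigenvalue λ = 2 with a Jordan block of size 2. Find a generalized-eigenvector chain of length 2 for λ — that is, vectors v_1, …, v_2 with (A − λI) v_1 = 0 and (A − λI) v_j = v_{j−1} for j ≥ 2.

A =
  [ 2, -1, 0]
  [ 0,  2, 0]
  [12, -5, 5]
A Jordan chain for λ = 2 of length 2:
v_1 = (-4, 0, 16)ᵀ
v_2 = (3, 4, 0)ᵀ

Let N = A − (2)·I. We want v_2 with N^2 v_2 = 0 but N^1 v_2 ≠ 0; then v_{j-1} := N · v_j for j = 2, …, 2.

Pick v_2 = (3, 4, 0)ᵀ.
Then v_1 = N · v_2 = (-4, 0, 16)ᵀ.

Sanity check: (A − (2)·I) v_1 = (0, 0, 0)ᵀ = 0. ✓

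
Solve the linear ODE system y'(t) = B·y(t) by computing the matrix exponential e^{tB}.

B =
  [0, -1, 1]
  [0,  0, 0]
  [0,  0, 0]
e^{tB} =
  [1, -t, t]
  [0, 1, 0]
  [0, 0, 1]

Strategy: write B = P · J · P⁻¹ where J is a Jordan canonical form, so e^{tB} = P · e^{tJ} · P⁻¹, and e^{tJ} can be computed block-by-block.

B has Jordan form
J =
  [0, 1, 0]
  [0, 0, 0]
  [0, 0, 0]
(up to reordering of blocks).

Per-block formulas:
  For a 1×1 block at λ = 0: exp(t · [0]) = [e^(0t)].
  For a 2×2 Jordan block J_2(0): exp(t · J_2(0)) = e^(0t)·(I + t·N), where N is the 2×2 nilpotent shift.

After assembling e^{tJ} and conjugating by P, we get:

e^{tB} =
  [1, -t, t]
  [0, 1, 0]
  [0, 0, 1]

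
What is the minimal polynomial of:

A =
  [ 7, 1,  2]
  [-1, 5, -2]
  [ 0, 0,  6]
x^2 - 12*x + 36

The characteristic polynomial is χ_A(x) = (x - 6)^3, so the eigenvalues are known. The minimal polynomial is
  m_A(x) = Π_λ (x − λ)^{k_λ}
where k_λ is the size of the *largest* Jordan block for λ (equivalently, the smallest k with (A − λI)^k v = 0 for every generalised eigenvector v of λ).

  λ = 6: largest Jordan block has size 2, contributing (x − 6)^2

So m_A(x) = (x - 6)^2 = x^2 - 12*x + 36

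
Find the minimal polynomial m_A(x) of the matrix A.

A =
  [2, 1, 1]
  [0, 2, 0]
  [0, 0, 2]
x^2 - 4*x + 4

The characteristic polynomial is χ_A(x) = (x - 2)^3, so the eigenvalues are known. The minimal polynomial is
  m_A(x) = Π_λ (x − λ)^{k_λ}
where k_λ is the size of the *largest* Jordan block for λ (equivalently, the smallest k with (A − λI)^k v = 0 for every generalised eigenvector v of λ).

  λ = 2: largest Jordan block has size 2, contributing (x − 2)^2

So m_A(x) = (x - 2)^2 = x^2 - 4*x + 4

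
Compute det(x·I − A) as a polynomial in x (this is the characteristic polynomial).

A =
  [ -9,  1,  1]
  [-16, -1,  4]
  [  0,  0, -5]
x^3 + 15*x^2 + 75*x + 125

Expanding det(x·I − A) (e.g. by cofactor expansion or by noting that A is similar to its Jordan form J, which has the same characteristic polynomial as A) gives
  χ_A(x) = x^3 + 15*x^2 + 75*x + 125
which factors as (x + 5)^3. The eigenvalues (with algebraic multiplicities) are λ = -5 with multiplicity 3.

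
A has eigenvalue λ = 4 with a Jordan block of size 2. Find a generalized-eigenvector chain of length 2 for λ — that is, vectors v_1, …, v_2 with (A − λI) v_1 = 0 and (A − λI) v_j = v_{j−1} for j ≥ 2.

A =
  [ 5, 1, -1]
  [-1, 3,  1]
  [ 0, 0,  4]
A Jordan chain for λ = 4 of length 2:
v_1 = (1, -1, 0)ᵀ
v_2 = (1, 0, 0)ᵀ

Let N = A − (4)·I. We want v_2 with N^2 v_2 = 0 but N^1 v_2 ≠ 0; then v_{j-1} := N · v_j for j = 2, …, 2.

Pick v_2 = (1, 0, 0)ᵀ.
Then v_1 = N · v_2 = (1, -1, 0)ᵀ.

Sanity check: (A − (4)·I) v_1 = (0, 0, 0)ᵀ = 0. ✓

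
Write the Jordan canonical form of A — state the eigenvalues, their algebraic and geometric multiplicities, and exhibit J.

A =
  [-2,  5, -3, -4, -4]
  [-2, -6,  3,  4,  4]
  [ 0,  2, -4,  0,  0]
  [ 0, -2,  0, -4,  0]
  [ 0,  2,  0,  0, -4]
J_3(-4) ⊕ J_1(-4) ⊕ J_1(-4)

The characteristic polynomial is
  det(x·I − A) = x^5 + 20*x^4 + 160*x^3 + 640*x^2 + 1280*x + 1024 = (x + 4)^5

Eigenvalues and multiplicities (the geometric multiplicity of λ is n − rank(A − λI), which equals the number of Jordan blocks for λ):
  λ = -4: algebraic multiplicity = 5, geometric multiplicity = 3

Determining the block sizes for each eigenvalue:
  λ = -4: with am = 5 and gm = 3, the partition is not yet determined (e.g. several partitions of 5 into 3 parts exist). Let N = A − (-4)·I. Computing rank(N^1) = 2, rank(N^2) = 1, rank(N^3) = 0; the number of blocks of size ≥ j is rank(N^{j−1}) − rank(N^j), giving [3, 1, 1]. So we have 1 block(s) of size 3, 2 block(s) of size 1 → block sizes [3, 1, 1]

Assembling the blocks gives a Jordan form
J =
  [-4,  1,  0,  0,  0]
  [ 0, -4,  1,  0,  0]
  [ 0,  0, -4,  0,  0]
  [ 0,  0,  0, -4,  0]
  [ 0,  0,  0,  0, -4]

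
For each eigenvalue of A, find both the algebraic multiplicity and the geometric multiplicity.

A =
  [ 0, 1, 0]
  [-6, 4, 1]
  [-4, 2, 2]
λ = 2: alg = 3, geom = 1

Step 1 — factor the characteristic polynomial to read off the algebraic multiplicities:
  χ_A(x) = (x - 2)^3

Step 2 — compute geometric multiplicities via the rank-nullity identity g(λ) = n − rank(A − λI):
  rank(A − (2)·I) = 2, so dim ker(A − (2)·I) = n − 2 = 1

Summary:
  λ = 2: algebraic multiplicity = 3, geometric multiplicity = 1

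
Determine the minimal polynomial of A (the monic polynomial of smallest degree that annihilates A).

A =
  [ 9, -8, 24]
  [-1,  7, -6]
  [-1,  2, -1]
x^2 - 10*x + 25

The characteristic polynomial is χ_A(x) = (x - 5)^3, so the eigenvalues are known. The minimal polynomial is
  m_A(x) = Π_λ (x − λ)^{k_λ}
where k_λ is the size of the *largest* Jordan block for λ (equivalently, the smallest k with (A − λI)^k v = 0 for every generalised eigenvector v of λ).

  λ = 5: largest Jordan block has size 2, contributing (x − 5)^2

So m_A(x) = (x - 5)^2 = x^2 - 10*x + 25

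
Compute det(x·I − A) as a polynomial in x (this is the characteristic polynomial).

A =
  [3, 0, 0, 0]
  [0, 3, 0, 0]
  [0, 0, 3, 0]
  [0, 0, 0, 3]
x^4 - 12*x^3 + 54*x^2 - 108*x + 81

Expanding det(x·I − A) (e.g. by cofactor expansion or by noting that A is similar to its Jordan form J, which has the same characteristic polynomial as A) gives
  χ_A(x) = x^4 - 12*x^3 + 54*x^2 - 108*x + 81
which factors as (x - 3)^4. The eigenvalues (with algebraic multiplicities) are λ = 3 with multiplicity 4.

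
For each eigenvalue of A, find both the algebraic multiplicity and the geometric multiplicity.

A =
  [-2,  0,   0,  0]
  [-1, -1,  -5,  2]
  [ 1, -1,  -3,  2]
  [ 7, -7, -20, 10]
λ = -2: alg = 1, geom = 1; λ = 2: alg = 3, geom = 1

Step 1 — factor the characteristic polynomial to read off the algebraic multiplicities:
  χ_A(x) = (x - 2)^3*(x + 2)

Step 2 — compute geometric multiplicities via the rank-nullity identity g(λ) = n − rank(A − λI):
  rank(A − (-2)·I) = 3, so dim ker(A − (-2)·I) = n − 3 = 1
  rank(A − (2)·I) = 3, so dim ker(A − (2)·I) = n − 3 = 1

Summary:
  λ = -2: algebraic multiplicity = 1, geometric multiplicity = 1
  λ = 2: algebraic multiplicity = 3, geometric multiplicity = 1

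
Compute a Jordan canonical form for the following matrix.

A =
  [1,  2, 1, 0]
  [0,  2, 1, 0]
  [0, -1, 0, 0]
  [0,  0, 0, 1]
J_3(1) ⊕ J_1(1)

The characteristic polynomial is
  det(x·I − A) = x^4 - 4*x^3 + 6*x^2 - 4*x + 1 = (x - 1)^4

Eigenvalues and multiplicities (the geometric multiplicity of λ is n − rank(A − λI), which equals the number of Jordan blocks for λ):
  λ = 1: algebraic multiplicity = 4, geometric multiplicity = 2

Determining the block sizes for each eigenvalue:
  λ = 1: with am = 4 and gm = 2, the partition is not yet determined (e.g. several partitions of 4 into 2 parts exist). Let N = A − (1)·I. Computing rank(N^1) = 2, rank(N^2) = 1, rank(N^3) = 0; the number of blocks of size ≥ j is rank(N^{j−1}) − rank(N^j), giving [2, 1, 1]. So we have 1 block(s) of size 3, 1 block(s) of size 1 → block sizes [3, 1]

Assembling the blocks gives a Jordan form
J =
  [1, 1, 0, 0]
  [0, 1, 1, 0]
  [0, 0, 1, 0]
  [0, 0, 0, 1]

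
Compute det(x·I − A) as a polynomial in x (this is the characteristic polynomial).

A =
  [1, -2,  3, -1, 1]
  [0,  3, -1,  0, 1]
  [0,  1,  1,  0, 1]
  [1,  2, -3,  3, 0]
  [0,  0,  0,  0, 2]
x^5 - 10*x^4 + 40*x^3 - 80*x^2 + 80*x - 32

Expanding det(x·I − A) (e.g. by cofactor expansion or by noting that A is similar to its Jordan form J, which has the same characteristic polynomial as A) gives
  χ_A(x) = x^5 - 10*x^4 + 40*x^3 - 80*x^2 + 80*x - 32
which factors as (x - 2)^5. The eigenvalues (with algebraic multiplicities) are λ = 2 with multiplicity 5.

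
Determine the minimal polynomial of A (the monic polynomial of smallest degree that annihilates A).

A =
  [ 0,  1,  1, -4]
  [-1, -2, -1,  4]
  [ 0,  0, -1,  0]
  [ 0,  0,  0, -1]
x^2 + 2*x + 1

The characteristic polynomial is χ_A(x) = (x + 1)^4, so the eigenvalues are known. The minimal polynomial is
  m_A(x) = Π_λ (x − λ)^{k_λ}
where k_λ is the size of the *largest* Jordan block for λ (equivalently, the smallest k with (A − λI)^k v = 0 for every generalised eigenvector v of λ).

  λ = -1: largest Jordan block has size 2, contributing (x + 1)^2

So m_A(x) = (x + 1)^2 = x^2 + 2*x + 1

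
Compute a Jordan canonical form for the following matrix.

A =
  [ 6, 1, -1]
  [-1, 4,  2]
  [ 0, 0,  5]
J_3(5)

The characteristic polynomial is
  det(x·I − A) = x^3 - 15*x^2 + 75*x - 125 = (x - 5)^3

Eigenvalues and multiplicities (the geometric multiplicity of λ is n − rank(A − λI), which equals the number of Jordan blocks for λ):
  λ = 5: algebraic multiplicity = 3, geometric multiplicity = 1

Determining the block sizes for each eigenvalue:
  λ = 5: one block (gm = 1), so the single block has size am = 3 → block sizes [3]

Assembling the blocks gives a Jordan form
J =
  [5, 1, 0]
  [0, 5, 1]
  [0, 0, 5]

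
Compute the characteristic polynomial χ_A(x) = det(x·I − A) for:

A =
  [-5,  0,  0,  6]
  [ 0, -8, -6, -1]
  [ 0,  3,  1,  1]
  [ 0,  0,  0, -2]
x^4 + 14*x^3 + 69*x^2 + 140*x + 100

Expanding det(x·I − A) (e.g. by cofactor expansion or by noting that A is similar to its Jordan form J, which has the same characteristic polynomial as A) gives
  χ_A(x) = x^4 + 14*x^3 + 69*x^2 + 140*x + 100
which factors as (x + 2)^2*(x + 5)^2. The eigenvalues (with algebraic multiplicities) are λ = -5 with multiplicity 2, λ = -2 with multiplicity 2.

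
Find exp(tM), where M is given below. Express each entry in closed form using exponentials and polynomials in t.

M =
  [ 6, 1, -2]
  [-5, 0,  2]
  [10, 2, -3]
e^{tM} =
  [5*t*exp(t) + exp(t), t*exp(t), -2*t*exp(t)]
  [-5*t*exp(t), -t*exp(t) + exp(t), 2*t*exp(t)]
  [10*t*exp(t), 2*t*exp(t), -4*t*exp(t) + exp(t)]

Strategy: write M = P · J · P⁻¹ where J is a Jordan canonical form, so e^{tM} = P · e^{tJ} · P⁻¹, and e^{tJ} can be computed block-by-block.

M has Jordan form
J =
  [1, 1, 0]
  [0, 1, 0]
  [0, 0, 1]
(up to reordering of blocks).

Per-block formulas:
  For a 2×2 Jordan block J_2(1): exp(t · J_2(1)) = e^(1t)·(I + t·N), where N is the 2×2 nilpotent shift.
  For a 1×1 block at λ = 1: exp(t · [1]) = [e^(1t)].

After assembling e^{tJ} and conjugating by P, we get:

e^{tM} =
  [5*t*exp(t) + exp(t), t*exp(t), -2*t*exp(t)]
  [-5*t*exp(t), -t*exp(t) + exp(t), 2*t*exp(t)]
  [10*t*exp(t), 2*t*exp(t), -4*t*exp(t) + exp(t)]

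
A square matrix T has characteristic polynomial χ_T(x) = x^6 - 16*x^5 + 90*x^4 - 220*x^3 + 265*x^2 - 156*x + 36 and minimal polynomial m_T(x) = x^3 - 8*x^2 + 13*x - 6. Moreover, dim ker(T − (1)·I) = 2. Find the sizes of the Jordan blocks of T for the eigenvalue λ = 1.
Block sizes for λ = 1: [2, 2]

Step 1 — from the characteristic polynomial, algebraic multiplicity of λ = 1 is 4. From dim ker(T − (1)·I) = 2, there are exactly 2 Jordan blocks for λ = 1.
Step 2 — from the minimal polynomial, the factor (x − 1)^2 tells us the largest block for λ = 1 has size 2.
Step 3 — with total size 4, 2 blocks, and largest block 2, the block sizes (in nonincreasing order) are [2, 2].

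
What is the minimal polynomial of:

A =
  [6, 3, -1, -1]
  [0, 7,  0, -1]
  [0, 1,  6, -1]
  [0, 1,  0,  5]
x^3 - 18*x^2 + 108*x - 216

The characteristic polynomial is χ_A(x) = (x - 6)^4, so the eigenvalues are known. The minimal polynomial is
  m_A(x) = Π_λ (x − λ)^{k_λ}
where k_λ is the size of the *largest* Jordan block for λ (equivalently, the smallest k with (A − λI)^k v = 0 for every generalised eigenvector v of λ).

  λ = 6: largest Jordan block has size 3, contributing (x − 6)^3

So m_A(x) = (x - 6)^3 = x^3 - 18*x^2 + 108*x - 216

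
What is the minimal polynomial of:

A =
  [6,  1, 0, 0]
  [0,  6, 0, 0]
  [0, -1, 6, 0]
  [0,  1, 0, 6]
x^2 - 12*x + 36

The characteristic polynomial is χ_A(x) = (x - 6)^4, so the eigenvalues are known. The minimal polynomial is
  m_A(x) = Π_λ (x − λ)^{k_λ}
where k_λ is the size of the *largest* Jordan block for λ (equivalently, the smallest k with (A − λI)^k v = 0 for every generalised eigenvector v of λ).

  λ = 6: largest Jordan block has size 2, contributing (x − 6)^2

So m_A(x) = (x - 6)^2 = x^2 - 12*x + 36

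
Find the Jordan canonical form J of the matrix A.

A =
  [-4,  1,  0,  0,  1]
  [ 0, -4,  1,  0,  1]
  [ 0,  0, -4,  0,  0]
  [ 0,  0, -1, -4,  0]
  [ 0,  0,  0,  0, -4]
J_3(-4) ⊕ J_2(-4)

The characteristic polynomial is
  det(x·I − A) = x^5 + 20*x^4 + 160*x^3 + 640*x^2 + 1280*x + 1024 = (x + 4)^5

Eigenvalues and multiplicities (the geometric multiplicity of λ is n − rank(A − λI), which equals the number of Jordan blocks for λ):
  λ = -4: algebraic multiplicity = 5, geometric multiplicity = 2

Determining the block sizes for each eigenvalue:
  λ = -4: with am = 5 and gm = 2, the partition is not yet determined (e.g. several partitions of 5 into 2 parts exist). Let N = A − (-4)·I. Computing rank(N^1) = 3, rank(N^2) = 1, rank(N^3) = 0; the number of blocks of size ≥ j is rank(N^{j−1}) − rank(N^j), giving [2, 2, 1]. So we have 1 block(s) of size 3, 1 block(s) of size 2 → block sizes [3, 2]

Assembling the blocks gives a Jordan form
J =
  [-4,  1,  0,  0,  0]
  [ 0, -4,  1,  0,  0]
  [ 0,  0, -4,  0,  0]
  [ 0,  0,  0, -4,  1]
  [ 0,  0,  0,  0, -4]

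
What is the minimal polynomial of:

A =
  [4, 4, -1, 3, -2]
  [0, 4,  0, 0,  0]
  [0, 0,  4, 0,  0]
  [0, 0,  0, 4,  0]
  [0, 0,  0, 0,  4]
x^2 - 8*x + 16

The characteristic polynomial is χ_A(x) = (x - 4)^5, so the eigenvalues are known. The minimal polynomial is
  m_A(x) = Π_λ (x − λ)^{k_λ}
where k_λ is the size of the *largest* Jordan block for λ (equivalently, the smallest k with (A − λI)^k v = 0 for every generalised eigenvector v of λ).

  λ = 4: largest Jordan block has size 2, contributing (x − 4)^2

So m_A(x) = (x - 4)^2 = x^2 - 8*x + 16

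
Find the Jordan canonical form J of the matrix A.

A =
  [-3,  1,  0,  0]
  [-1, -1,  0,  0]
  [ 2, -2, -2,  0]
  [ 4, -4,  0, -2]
J_2(-2) ⊕ J_1(-2) ⊕ J_1(-2)

The characteristic polynomial is
  det(x·I − A) = x^4 + 8*x^3 + 24*x^2 + 32*x + 16 = (x + 2)^4

Eigenvalues and multiplicities (the geometric multiplicity of λ is n − rank(A − λI), which equals the number of Jordan blocks for λ):
  λ = -2: algebraic multiplicity = 4, geometric multiplicity = 3

Determining the block sizes for each eigenvalue:
  λ = -2: 3 blocks summing to 4 forces exactly one block of size 2 and the rest size 1 → block sizes [2, 1, 1]

Assembling the blocks gives a Jordan form
J =
  [-2,  1,  0,  0]
  [ 0, -2,  0,  0]
  [ 0,  0, -2,  0]
  [ 0,  0,  0, -2]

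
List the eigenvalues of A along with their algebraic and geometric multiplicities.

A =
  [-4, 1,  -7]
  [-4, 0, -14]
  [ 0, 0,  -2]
λ = -2: alg = 3, geom = 2

Step 1 — factor the characteristic polynomial to read off the algebraic multiplicities:
  χ_A(x) = (x + 2)^3

Step 2 — compute geometric multiplicities via the rank-nullity identity g(λ) = n − rank(A − λI):
  rank(A − (-2)·I) = 1, so dim ker(A − (-2)·I) = n − 1 = 2

Summary:
  λ = -2: algebraic multiplicity = 3, geometric multiplicity = 2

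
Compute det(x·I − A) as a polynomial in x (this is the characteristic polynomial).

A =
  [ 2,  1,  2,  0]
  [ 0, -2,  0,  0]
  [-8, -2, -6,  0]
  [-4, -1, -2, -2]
x^4 + 8*x^3 + 24*x^2 + 32*x + 16

Expanding det(x·I − A) (e.g. by cofactor expansion or by noting that A is similar to its Jordan form J, which has the same characteristic polynomial as A) gives
  χ_A(x) = x^4 + 8*x^3 + 24*x^2 + 32*x + 16
which factors as (x + 2)^4. The eigenvalues (with algebraic multiplicities) are λ = -2 with multiplicity 4.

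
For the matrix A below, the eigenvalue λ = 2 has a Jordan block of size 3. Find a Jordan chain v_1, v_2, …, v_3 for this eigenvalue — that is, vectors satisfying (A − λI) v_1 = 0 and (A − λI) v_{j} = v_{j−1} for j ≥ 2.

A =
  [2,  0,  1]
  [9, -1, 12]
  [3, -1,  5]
A Jordan chain for λ = 2 of length 3:
v_1 = (3, 9, 0)ᵀ
v_2 = (0, 9, 3)ᵀ
v_3 = (1, 0, 0)ᵀ

Let N = A − (2)·I. We want v_3 with N^3 v_3 = 0 but N^2 v_3 ≠ 0; then v_{j-1} := N · v_j for j = 3, …, 2.

Pick v_3 = (1, 0, 0)ᵀ.
Then v_2 = N · v_3 = (0, 9, 3)ᵀ.
Then v_1 = N · v_2 = (3, 9, 0)ᵀ.

Sanity check: (A − (2)·I) v_1 = (0, 0, 0)ᵀ = 0. ✓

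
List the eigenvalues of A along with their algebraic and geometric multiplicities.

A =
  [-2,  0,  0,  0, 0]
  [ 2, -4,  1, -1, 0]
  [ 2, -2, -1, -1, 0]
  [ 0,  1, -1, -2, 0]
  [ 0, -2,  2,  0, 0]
λ = -3: alg = 1, geom = 1; λ = -2: alg = 3, geom = 2; λ = 0: alg = 1, geom = 1

Step 1 — factor the characteristic polynomial to read off the algebraic multiplicities:
  χ_A(x) = x*(x + 2)^3*(x + 3)

Step 2 — compute geometric multiplicities via the rank-nullity identity g(λ) = n − rank(A − λI):
  rank(A − (-3)·I) = 4, so dim ker(A − (-3)·I) = n − 4 = 1
  rank(A − (-2)·I) = 3, so dim ker(A − (-2)·I) = n − 3 = 2
  rank(A − (0)·I) = 4, so dim ker(A − (0)·I) = n − 4 = 1

Summary:
  λ = -3: algebraic multiplicity = 1, geometric multiplicity = 1
  λ = -2: algebraic multiplicity = 3, geometric multiplicity = 2
  λ = 0: algebraic multiplicity = 1, geometric multiplicity = 1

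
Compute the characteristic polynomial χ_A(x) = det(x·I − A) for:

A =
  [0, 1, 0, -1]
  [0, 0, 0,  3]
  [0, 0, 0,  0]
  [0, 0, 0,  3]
x^4 - 3*x^3

Expanding det(x·I − A) (e.g. by cofactor expansion or by noting that A is similar to its Jordan form J, which has the same characteristic polynomial as A) gives
  χ_A(x) = x^4 - 3*x^3
which factors as x^3*(x - 3). The eigenvalues (with algebraic multiplicities) are λ = 0 with multiplicity 3, λ = 3 with multiplicity 1.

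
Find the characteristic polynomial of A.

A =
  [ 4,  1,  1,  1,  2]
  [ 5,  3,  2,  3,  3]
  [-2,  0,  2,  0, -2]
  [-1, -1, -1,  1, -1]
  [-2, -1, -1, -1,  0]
x^5 - 10*x^4 + 40*x^3 - 80*x^2 + 80*x - 32

Expanding det(x·I − A) (e.g. by cofactor expansion or by noting that A is similar to its Jordan form J, which has the same characteristic polynomial as A) gives
  χ_A(x) = x^5 - 10*x^4 + 40*x^3 - 80*x^2 + 80*x - 32
which factors as (x - 2)^5. The eigenvalues (with algebraic multiplicities) are λ = 2 with multiplicity 5.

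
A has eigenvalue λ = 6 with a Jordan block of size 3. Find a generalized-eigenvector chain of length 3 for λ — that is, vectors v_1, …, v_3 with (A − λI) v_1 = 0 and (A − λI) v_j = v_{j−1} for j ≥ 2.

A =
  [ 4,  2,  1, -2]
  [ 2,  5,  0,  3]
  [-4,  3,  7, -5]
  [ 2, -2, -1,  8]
A Jordan chain for λ = 6 of length 3:
v_1 = (1, -1, 2, -1)ᵀ
v_2 = (2, -1, 3, -2)ᵀ
v_3 = (0, 1, 0, 0)ᵀ

Let N = A − (6)·I. We want v_3 with N^3 v_3 = 0 but N^2 v_3 ≠ 0; then v_{j-1} := N · v_j for j = 3, …, 2.

Pick v_3 = (0, 1, 0, 0)ᵀ.
Then v_2 = N · v_3 = (2, -1, 3, -2)ᵀ.
Then v_1 = N · v_2 = (1, -1, 2, -1)ᵀ.

Sanity check: (A − (6)·I) v_1 = (0, 0, 0, 0)ᵀ = 0. ✓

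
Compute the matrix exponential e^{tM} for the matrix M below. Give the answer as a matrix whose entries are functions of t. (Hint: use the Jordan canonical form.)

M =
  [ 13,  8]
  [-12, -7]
e^{tM} =
  [3*exp(5*t) - 2*exp(t), 2*exp(5*t) - 2*exp(t)]
  [-3*exp(5*t) + 3*exp(t), -2*exp(5*t) + 3*exp(t)]

Strategy: write M = P · J · P⁻¹ where J is a Jordan canonical form, so e^{tM} = P · e^{tJ} · P⁻¹, and e^{tJ} can be computed block-by-block.

M has Jordan form
J =
  [1, 0]
  [0, 5]
(up to reordering of blocks).

Per-block formulas:
  For a 1×1 block at λ = 1: exp(t · [1]) = [e^(1t)].
  For a 1×1 block at λ = 5: exp(t · [5]) = [e^(5t)].

After assembling e^{tJ} and conjugating by P, we get:

e^{tM} =
  [3*exp(5*t) - 2*exp(t), 2*exp(5*t) - 2*exp(t)]
  [-3*exp(5*t) + 3*exp(t), -2*exp(5*t) + 3*exp(t)]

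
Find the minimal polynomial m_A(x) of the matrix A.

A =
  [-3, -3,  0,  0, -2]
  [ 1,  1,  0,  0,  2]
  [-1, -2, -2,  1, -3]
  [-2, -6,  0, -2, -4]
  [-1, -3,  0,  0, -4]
x^2 + 4*x + 4

The characteristic polynomial is χ_A(x) = (x + 2)^5, so the eigenvalues are known. The minimal polynomial is
  m_A(x) = Π_λ (x − λ)^{k_λ}
where k_λ is the size of the *largest* Jordan block for λ (equivalently, the smallest k with (A − λI)^k v = 0 for every generalised eigenvector v of λ).

  λ = -2: largest Jordan block has size 2, contributing (x + 2)^2

So m_A(x) = (x + 2)^2 = x^2 + 4*x + 4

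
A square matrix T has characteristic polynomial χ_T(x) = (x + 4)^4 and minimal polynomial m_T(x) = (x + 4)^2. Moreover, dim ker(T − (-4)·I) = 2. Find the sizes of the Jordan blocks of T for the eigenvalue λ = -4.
Block sizes for λ = -4: [2, 2]

Step 1 — from the characteristic polynomial, algebraic multiplicity of λ = -4 is 4. From dim ker(T − (-4)·I) = 2, there are exactly 2 Jordan blocks for λ = -4.
Step 2 — from the minimal polynomial, the factor (x + 4)^2 tells us the largest block for λ = -4 has size 2.
Step 3 — with total size 4, 2 blocks, and largest block 2, the block sizes (in nonincreasing order) are [2, 2].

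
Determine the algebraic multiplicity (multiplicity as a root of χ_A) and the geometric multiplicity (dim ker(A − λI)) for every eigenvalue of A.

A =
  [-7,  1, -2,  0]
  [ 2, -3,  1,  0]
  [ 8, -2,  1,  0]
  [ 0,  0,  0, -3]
λ = -3: alg = 4, geom = 2

Step 1 — factor the characteristic polynomial to read off the algebraic multiplicities:
  χ_A(x) = (x + 3)^4

Step 2 — compute geometric multiplicities via the rank-nullity identity g(λ) = n − rank(A − λI):
  rank(A − (-3)·I) = 2, so dim ker(A − (-3)·I) = n − 2 = 2

Summary:
  λ = -3: algebraic multiplicity = 4, geometric multiplicity = 2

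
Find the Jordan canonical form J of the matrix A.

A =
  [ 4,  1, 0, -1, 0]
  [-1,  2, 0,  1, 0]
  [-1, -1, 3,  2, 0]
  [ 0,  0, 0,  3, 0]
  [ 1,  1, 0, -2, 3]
J_2(3) ⊕ J_2(3) ⊕ J_1(3)

The characteristic polynomial is
  det(x·I − A) = x^5 - 15*x^4 + 90*x^3 - 270*x^2 + 405*x - 243 = (x - 3)^5

Eigenvalues and multiplicities (the geometric multiplicity of λ is n − rank(A − λI), which equals the number of Jordan blocks for λ):
  λ = 3: algebraic multiplicity = 5, geometric multiplicity = 3

Determining the block sizes for each eigenvalue:
  λ = 3: with am = 5 and gm = 3, the partition is not yet determined (e.g. several partitions of 5 into 3 parts exist). Let N = A − (3)·I. Computing rank(N^1) = 2, rank(N^2) = 0; the number of blocks of size ≥ j is rank(N^{j−1}) − rank(N^j), giving [3, 2]. So we have 2 block(s) of size 2, 1 block(s) of size 1 → block sizes [2, 2, 1]

Assembling the blocks gives a Jordan form
J =
  [3, 1, 0, 0, 0]
  [0, 3, 0, 0, 0]
  [0, 0, 3, 1, 0]
  [0, 0, 0, 3, 0]
  [0, 0, 0, 0, 3]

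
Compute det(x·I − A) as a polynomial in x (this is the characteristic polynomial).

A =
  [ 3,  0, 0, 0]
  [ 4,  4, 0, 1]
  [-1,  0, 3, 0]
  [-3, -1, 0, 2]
x^4 - 12*x^3 + 54*x^2 - 108*x + 81

Expanding det(x·I − A) (e.g. by cofactor expansion or by noting that A is similar to its Jordan form J, which has the same characteristic polynomial as A) gives
  χ_A(x) = x^4 - 12*x^3 + 54*x^2 - 108*x + 81
which factors as (x - 3)^4. The eigenvalues (with algebraic multiplicities) are λ = 3 with multiplicity 4.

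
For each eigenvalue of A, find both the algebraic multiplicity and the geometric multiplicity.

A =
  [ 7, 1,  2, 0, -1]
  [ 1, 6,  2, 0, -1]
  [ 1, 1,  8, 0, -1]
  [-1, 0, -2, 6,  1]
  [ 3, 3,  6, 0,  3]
λ = 6: alg = 5, geom = 3

Step 1 — factor the characteristic polynomial to read off the algebraic multiplicities:
  χ_A(x) = (x - 6)^5

Step 2 — compute geometric multiplicities via the rank-nullity identity g(λ) = n − rank(A − λI):
  rank(A − (6)·I) = 2, so dim ker(A − (6)·I) = n − 2 = 3

Summary:
  λ = 6: algebraic multiplicity = 5, geometric multiplicity = 3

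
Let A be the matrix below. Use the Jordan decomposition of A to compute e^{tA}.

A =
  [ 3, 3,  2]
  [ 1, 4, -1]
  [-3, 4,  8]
e^{tA} =
  [t^2*exp(5*t)/2 - 2*t*exp(5*t) + exp(5*t), -t^2*exp(5*t)/2 + 3*t*exp(5*t), -t^2*exp(5*t)/2 + 2*t*exp(5*t)]
  [t*exp(5*t), -t*exp(5*t) + exp(5*t), -t*exp(5*t)]
  [t^2*exp(5*t)/2 - 3*t*exp(5*t), -t^2*exp(5*t)/2 + 4*t*exp(5*t), -t^2*exp(5*t)/2 + 3*t*exp(5*t) + exp(5*t)]

Strategy: write A = P · J · P⁻¹ where J is a Jordan canonical form, so e^{tA} = P · e^{tJ} · P⁻¹, and e^{tJ} can be computed block-by-block.

A has Jordan form
J =
  [5, 1, 0]
  [0, 5, 1]
  [0, 0, 5]
(up to reordering of blocks).

Per-block formulas:
  For a 3×3 Jordan block J_3(5): exp(t · J_3(5)) = e^(5t)·(I + t·N + (t^2/2)·N^2), where N is the 3×3 nilpotent shift.

After assembling e^{tJ} and conjugating by P, we get:

e^{tA} =
  [t^2*exp(5*t)/2 - 2*t*exp(5*t) + exp(5*t), -t^2*exp(5*t)/2 + 3*t*exp(5*t), -t^2*exp(5*t)/2 + 2*t*exp(5*t)]
  [t*exp(5*t), -t*exp(5*t) + exp(5*t), -t*exp(5*t)]
  [t^2*exp(5*t)/2 - 3*t*exp(5*t), -t^2*exp(5*t)/2 + 4*t*exp(5*t), -t^2*exp(5*t)/2 + 3*t*exp(5*t) + exp(5*t)]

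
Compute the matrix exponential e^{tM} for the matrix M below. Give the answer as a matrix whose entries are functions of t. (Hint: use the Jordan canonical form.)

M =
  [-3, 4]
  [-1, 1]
e^{tM} =
  [-2*t*exp(-t) + exp(-t), 4*t*exp(-t)]
  [-t*exp(-t), 2*t*exp(-t) + exp(-t)]

Strategy: write M = P · J · P⁻¹ where J is a Jordan canonical form, so e^{tM} = P · e^{tJ} · P⁻¹, and e^{tJ} can be computed block-by-block.

M has Jordan form
J =
  [-1,  1]
  [ 0, -1]
(up to reordering of blocks).

Per-block formulas:
  For a 2×2 Jordan block J_2(-1): exp(t · J_2(-1)) = e^(-1t)·(I + t·N), where N is the 2×2 nilpotent shift.

After assembling e^{tJ} and conjugating by P, we get:

e^{tM} =
  [-2*t*exp(-t) + exp(-t), 4*t*exp(-t)]
  [-t*exp(-t), 2*t*exp(-t) + exp(-t)]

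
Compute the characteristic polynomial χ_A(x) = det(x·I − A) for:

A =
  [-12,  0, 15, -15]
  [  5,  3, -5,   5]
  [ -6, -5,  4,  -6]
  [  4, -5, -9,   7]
x^4 - 2*x^3 - 11*x^2 + 12*x + 36

Expanding det(x·I − A) (e.g. by cofactor expansion or by noting that A is similar to its Jordan form J, which has the same characteristic polynomial as A) gives
  χ_A(x) = x^4 - 2*x^3 - 11*x^2 + 12*x + 36
which factors as (x - 3)^2*(x + 2)^2. The eigenvalues (with algebraic multiplicities) are λ = -2 with multiplicity 2, λ = 3 with multiplicity 2.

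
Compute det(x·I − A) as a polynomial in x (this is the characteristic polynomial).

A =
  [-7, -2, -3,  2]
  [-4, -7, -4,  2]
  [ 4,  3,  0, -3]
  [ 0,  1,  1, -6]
x^4 + 20*x^3 + 150*x^2 + 500*x + 625

Expanding det(x·I − A) (e.g. by cofactor expansion or by noting that A is similar to its Jordan form J, which has the same characteristic polynomial as A) gives
  χ_A(x) = x^4 + 20*x^3 + 150*x^2 + 500*x + 625
which factors as (x + 5)^4. The eigenvalues (with algebraic multiplicities) are λ = -5 with multiplicity 4.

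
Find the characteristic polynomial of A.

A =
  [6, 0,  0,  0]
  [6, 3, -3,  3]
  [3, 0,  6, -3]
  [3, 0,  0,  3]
x^4 - 18*x^3 + 117*x^2 - 324*x + 324

Expanding det(x·I − A) (e.g. by cofactor expansion or by noting that A is similar to its Jordan form J, which has the same characteristic polynomial as A) gives
  χ_A(x) = x^4 - 18*x^3 + 117*x^2 - 324*x + 324
which factors as (x - 6)^2*(x - 3)^2. The eigenvalues (with algebraic multiplicities) are λ = 3 with multiplicity 2, λ = 6 with multiplicity 2.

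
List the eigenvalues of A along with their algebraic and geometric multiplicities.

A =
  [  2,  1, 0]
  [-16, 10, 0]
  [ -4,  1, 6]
λ = 6: alg = 3, geom = 2

Step 1 — factor the characteristic polynomial to read off the algebraic multiplicities:
  χ_A(x) = (x - 6)^3

Step 2 — compute geometric multiplicities via the rank-nullity identity g(λ) = n − rank(A − λI):
  rank(A − (6)·I) = 1, so dim ker(A − (6)·I) = n − 1 = 2

Summary:
  λ = 6: algebraic multiplicity = 3, geometric multiplicity = 2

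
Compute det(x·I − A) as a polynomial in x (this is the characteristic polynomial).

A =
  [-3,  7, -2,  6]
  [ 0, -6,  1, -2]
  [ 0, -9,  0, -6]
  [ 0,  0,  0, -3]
x^4 + 12*x^3 + 54*x^2 + 108*x + 81

Expanding det(x·I − A) (e.g. by cofactor expansion or by noting that A is similar to its Jordan form J, which has the same characteristic polynomial as A) gives
  χ_A(x) = x^4 + 12*x^3 + 54*x^2 + 108*x + 81
which factors as (x + 3)^4. The eigenvalues (with algebraic multiplicities) are λ = -3 with multiplicity 4.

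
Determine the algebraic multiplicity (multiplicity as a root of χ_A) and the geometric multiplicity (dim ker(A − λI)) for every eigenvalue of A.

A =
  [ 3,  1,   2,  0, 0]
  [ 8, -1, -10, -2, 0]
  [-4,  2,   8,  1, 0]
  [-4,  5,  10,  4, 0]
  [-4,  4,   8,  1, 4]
λ = 3: alg = 2, geom = 1; λ = 4: alg = 3, geom = 2

Step 1 — factor the characteristic polynomial to read off the algebraic multiplicities:
  χ_A(x) = (x - 4)^3*(x - 3)^2

Step 2 — compute geometric multiplicities via the rank-nullity identity g(λ) = n − rank(A − λI):
  rank(A − (3)·I) = 4, so dim ker(A − (3)·I) = n − 4 = 1
  rank(A − (4)·I) = 3, so dim ker(A − (4)·I) = n − 3 = 2

Summary:
  λ = 3: algebraic multiplicity = 2, geometric multiplicity = 1
  λ = 4: algebraic multiplicity = 3, geometric multiplicity = 2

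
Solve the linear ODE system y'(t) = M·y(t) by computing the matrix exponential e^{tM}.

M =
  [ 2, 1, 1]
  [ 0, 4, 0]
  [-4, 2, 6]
e^{tM} =
  [-2*t*exp(4*t) + exp(4*t), t*exp(4*t), t*exp(4*t)]
  [0, exp(4*t), 0]
  [-4*t*exp(4*t), 2*t*exp(4*t), 2*t*exp(4*t) + exp(4*t)]

Strategy: write M = P · J · P⁻¹ where J is a Jordan canonical form, so e^{tM} = P · e^{tJ} · P⁻¹, and e^{tJ} can be computed block-by-block.

M has Jordan form
J =
  [4, 1, 0]
  [0, 4, 0]
  [0, 0, 4]
(up to reordering of blocks).

Per-block formulas:
  For a 2×2 Jordan block J_2(4): exp(t · J_2(4)) = e^(4t)·(I + t·N), where N is the 2×2 nilpotent shift.
  For a 1×1 block at λ = 4: exp(t · [4]) = [e^(4t)].

After assembling e^{tJ} and conjugating by P, we get:

e^{tM} =
  [-2*t*exp(4*t) + exp(4*t), t*exp(4*t), t*exp(4*t)]
  [0, exp(4*t), 0]
  [-4*t*exp(4*t), 2*t*exp(4*t), 2*t*exp(4*t) + exp(4*t)]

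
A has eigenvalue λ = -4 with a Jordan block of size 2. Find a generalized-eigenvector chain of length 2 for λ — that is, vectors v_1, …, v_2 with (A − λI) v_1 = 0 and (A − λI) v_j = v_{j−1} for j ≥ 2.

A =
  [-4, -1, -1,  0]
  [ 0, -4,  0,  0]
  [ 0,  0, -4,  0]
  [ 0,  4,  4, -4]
A Jordan chain for λ = -4 of length 2:
v_1 = (-1, 0, 0, 4)ᵀ
v_2 = (0, 1, 0, 0)ᵀ

Let N = A − (-4)·I. We want v_2 with N^2 v_2 = 0 but N^1 v_2 ≠ 0; then v_{j-1} := N · v_j for j = 2, …, 2.

Pick v_2 = (0, 1, 0, 0)ᵀ.
Then v_1 = N · v_2 = (-1, 0, 0, 4)ᵀ.

Sanity check: (A − (-4)·I) v_1 = (0, 0, 0, 0)ᵀ = 0. ✓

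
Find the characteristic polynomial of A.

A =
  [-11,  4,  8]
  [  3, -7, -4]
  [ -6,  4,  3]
x^3 + 15*x^2 + 75*x + 125

Expanding det(x·I − A) (e.g. by cofactor expansion or by noting that A is similar to its Jordan form J, which has the same characteristic polynomial as A) gives
  χ_A(x) = x^3 + 15*x^2 + 75*x + 125
which factors as (x + 5)^3. The eigenvalues (with algebraic multiplicities) are λ = -5 with multiplicity 3.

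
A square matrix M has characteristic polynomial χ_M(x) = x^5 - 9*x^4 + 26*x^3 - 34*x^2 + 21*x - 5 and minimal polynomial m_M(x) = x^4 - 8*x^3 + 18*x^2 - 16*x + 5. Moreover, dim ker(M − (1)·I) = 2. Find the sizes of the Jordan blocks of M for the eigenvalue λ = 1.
Block sizes for λ = 1: [3, 1]

Step 1 — from the characteristic polynomial, algebraic multiplicity of λ = 1 is 4. From dim ker(M − (1)·I) = 2, there are exactly 2 Jordan blocks for λ = 1.
Step 2 — from the minimal polynomial, the factor (x − 1)^3 tells us the largest block for λ = 1 has size 3.
Step 3 — with total size 4, 2 blocks, and largest block 3, the block sizes (in nonincreasing order) are [3, 1].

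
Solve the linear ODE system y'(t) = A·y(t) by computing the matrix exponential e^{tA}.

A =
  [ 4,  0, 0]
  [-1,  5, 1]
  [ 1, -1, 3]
e^{tA} =
  [exp(4*t), 0, 0]
  [-t*exp(4*t), t*exp(4*t) + exp(4*t), t*exp(4*t)]
  [t*exp(4*t), -t*exp(4*t), -t*exp(4*t) + exp(4*t)]

Strategy: write A = P · J · P⁻¹ where J is a Jordan canonical form, so e^{tA} = P · e^{tJ} · P⁻¹, and e^{tJ} can be computed block-by-block.

A has Jordan form
J =
  [4, 1, 0]
  [0, 4, 0]
  [0, 0, 4]
(up to reordering of blocks).

Per-block formulas:
  For a 2×2 Jordan block J_2(4): exp(t · J_2(4)) = e^(4t)·(I + t·N), where N is the 2×2 nilpotent shift.
  For a 1×1 block at λ = 4: exp(t · [4]) = [e^(4t)].

After assembling e^{tJ} and conjugating by P, we get:

e^{tA} =
  [exp(4*t), 0, 0]
  [-t*exp(4*t), t*exp(4*t) + exp(4*t), t*exp(4*t)]
  [t*exp(4*t), -t*exp(4*t), -t*exp(4*t) + exp(4*t)]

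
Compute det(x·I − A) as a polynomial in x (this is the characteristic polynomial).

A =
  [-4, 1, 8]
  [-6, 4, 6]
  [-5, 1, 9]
x^3 - 9*x^2 + 24*x - 16

Expanding det(x·I − A) (e.g. by cofactor expansion or by noting that A is similar to its Jordan form J, which has the same characteristic polynomial as A) gives
  χ_A(x) = x^3 - 9*x^2 + 24*x - 16
which factors as (x - 4)^2*(x - 1). The eigenvalues (with algebraic multiplicities) are λ = 1 with multiplicity 1, λ = 4 with multiplicity 2.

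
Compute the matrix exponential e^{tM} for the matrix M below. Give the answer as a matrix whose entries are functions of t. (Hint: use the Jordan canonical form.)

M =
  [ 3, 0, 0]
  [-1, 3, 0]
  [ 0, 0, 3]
e^{tM} =
  [exp(3*t), 0, 0]
  [-t*exp(3*t), exp(3*t), 0]
  [0, 0, exp(3*t)]

Strategy: write M = P · J · P⁻¹ where J is a Jordan canonical form, so e^{tM} = P · e^{tJ} · P⁻¹, and e^{tJ} can be computed block-by-block.

M has Jordan form
J =
  [3, 1, 0]
  [0, 3, 0]
  [0, 0, 3]
(up to reordering of blocks).

Per-block formulas:
  For a 1×1 block at λ = 3: exp(t · [3]) = [e^(3t)].
  For a 2×2 Jordan block J_2(3): exp(t · J_2(3)) = e^(3t)·(I + t·N), where N is the 2×2 nilpotent shift.

After assembling e^{tJ} and conjugating by P, we get:

e^{tM} =
  [exp(3*t), 0, 0]
  [-t*exp(3*t), exp(3*t), 0]
  [0, 0, exp(3*t)]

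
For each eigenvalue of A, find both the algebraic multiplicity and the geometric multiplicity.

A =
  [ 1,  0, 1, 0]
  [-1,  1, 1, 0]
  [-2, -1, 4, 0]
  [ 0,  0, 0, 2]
λ = 2: alg = 4, geom = 2

Step 1 — factor the characteristic polynomial to read off the algebraic multiplicities:
  χ_A(x) = (x - 2)^4

Step 2 — compute geometric multiplicities via the rank-nullity identity g(λ) = n − rank(A − λI):
  rank(A − (2)·I) = 2, so dim ker(A − (2)·I) = n − 2 = 2

Summary:
  λ = 2: algebraic multiplicity = 4, geometric multiplicity = 2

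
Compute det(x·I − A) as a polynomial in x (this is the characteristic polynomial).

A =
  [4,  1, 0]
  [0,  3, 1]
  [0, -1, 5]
x^3 - 12*x^2 + 48*x - 64

Expanding det(x·I − A) (e.g. by cofactor expansion or by noting that A is similar to its Jordan form J, which has the same characteristic polynomial as A) gives
  χ_A(x) = x^3 - 12*x^2 + 48*x - 64
which factors as (x - 4)^3. The eigenvalues (with algebraic multiplicities) are λ = 4 with multiplicity 3.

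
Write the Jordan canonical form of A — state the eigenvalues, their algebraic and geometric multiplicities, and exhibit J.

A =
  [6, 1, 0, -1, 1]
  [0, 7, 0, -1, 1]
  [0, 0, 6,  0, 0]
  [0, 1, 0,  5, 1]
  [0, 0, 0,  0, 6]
J_2(6) ⊕ J_1(6) ⊕ J_1(6) ⊕ J_1(6)

The characteristic polynomial is
  det(x·I − A) = x^5 - 30*x^4 + 360*x^3 - 2160*x^2 + 6480*x - 7776 = (x - 6)^5

Eigenvalues and multiplicities (the geometric multiplicity of λ is n − rank(A − λI), which equals the number of Jordan blocks for λ):
  λ = 6: algebraic multiplicity = 5, geometric multiplicity = 4

Determining the block sizes for each eigenvalue:
  λ = 6: 4 blocks summing to 5 forces exactly one block of size 2 and the rest size 1 → block sizes [2, 1, 1, 1]

Assembling the blocks gives a Jordan form
J =
  [6, 1, 0, 0, 0]
  [0, 6, 0, 0, 0]
  [0, 0, 6, 0, 0]
  [0, 0, 0, 6, 0]
  [0, 0, 0, 0, 6]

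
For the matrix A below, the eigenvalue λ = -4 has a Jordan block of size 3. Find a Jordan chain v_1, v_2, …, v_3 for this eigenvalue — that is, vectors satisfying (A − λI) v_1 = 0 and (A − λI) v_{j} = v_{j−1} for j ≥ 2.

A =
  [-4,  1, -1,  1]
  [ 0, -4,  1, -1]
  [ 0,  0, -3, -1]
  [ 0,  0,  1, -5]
A Jordan chain for λ = -4 of length 3:
v_1 = (1, 0, 0, 0)ᵀ
v_2 = (-1, 1, 1, 1)ᵀ
v_3 = (0, 0, 1, 0)ᵀ

Let N = A − (-4)·I. We want v_3 with N^3 v_3 = 0 but N^2 v_3 ≠ 0; then v_{j-1} := N · v_j for j = 3, …, 2.

Pick v_3 = (0, 0, 1, 0)ᵀ.
Then v_2 = N · v_3 = (-1, 1, 1, 1)ᵀ.
Then v_1 = N · v_2 = (1, 0, 0, 0)ᵀ.

Sanity check: (A − (-4)·I) v_1 = (0, 0, 0, 0)ᵀ = 0. ✓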